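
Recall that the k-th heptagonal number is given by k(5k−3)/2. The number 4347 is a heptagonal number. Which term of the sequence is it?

Set n(5n−3)/2 = 4347, giving 5n² − 3n − 8694 = 0.
The discriminant is 9 + 40·4347 = 173889, and √173889 = 417.
So n = (3 + 417) / 10 = 420/10 = 42.

42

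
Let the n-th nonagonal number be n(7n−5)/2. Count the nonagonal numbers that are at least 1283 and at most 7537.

The n-th nonagonal number is n(7n−5)/2.
Smallest index with value ≥ 1283: n = 20 (giving 1350).
Largest index with value ≤ 7537: n = 46 (giving 7291).
Indices 20 through 46: 27 terms.

27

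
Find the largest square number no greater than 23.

16

Solve n² ≤ 23 for integer n.
n = 4 gives 16 ≤ 23, while n = 5 gives 25 > 23; so the answer is 16.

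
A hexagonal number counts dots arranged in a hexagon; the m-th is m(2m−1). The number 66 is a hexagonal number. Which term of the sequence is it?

6

Set n(2n−1) = 66, giving 2n² − n − 66 = 0.
The discriminant is 1 + 8·66 = 529, and √529 = 23.
So n = (1 + 23) / 4 = 24/4 = 6.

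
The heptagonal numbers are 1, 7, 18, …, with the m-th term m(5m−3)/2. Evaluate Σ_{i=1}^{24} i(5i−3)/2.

11800

Σ i(5i−3)/2 = (5Σi² − 3Σi) / 2 over i = 1..24.
Σi = 300 and Σi² = 4900.
(5·4900 − 3·300) / 2 = 23600/2 = 11800.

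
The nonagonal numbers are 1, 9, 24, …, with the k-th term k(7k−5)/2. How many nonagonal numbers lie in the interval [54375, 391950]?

211

The n-th nonagonal number is n(7n−5)/2.
Smallest index with value ≥ 54375: n = 125 (giving 54375).
Largest index with value ≤ 391950: n = 335 (giving 391950).
Indices 125 through 335: 211 terms.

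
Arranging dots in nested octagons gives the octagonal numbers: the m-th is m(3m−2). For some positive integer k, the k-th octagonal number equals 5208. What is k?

42

Set n(3n−2) = 5208, giving 3n² − 2n − 5208 = 0.
So n = (2 + 250) / 6 = 252/6 = 42.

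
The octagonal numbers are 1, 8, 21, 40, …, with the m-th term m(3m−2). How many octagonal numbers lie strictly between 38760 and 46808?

11

The n-th octagonal number is n(3n−2).
Smallest index with value > 38760: n = 115 (giving 39445).
Largest index with value < 46808: n = 125 (giving 46625).
Indices 115 through 125: 11 terms.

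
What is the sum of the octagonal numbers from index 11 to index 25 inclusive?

14880

Σ i(3i−2) = 3Σi² − 2Σi over i = 11..25.
Σi = 325 − 55 = 270 and Σi² = 5525 − 385 = 5140.
3·5140 − 2·270 = 14880.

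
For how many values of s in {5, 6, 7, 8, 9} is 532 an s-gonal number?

1

s = 5: P(5, 19) = 532. ✓
s = 6: P(6, 16) = 496 and P(6, 17) = 561; 532 is not s-gonal.
s = 7: P(7, 14) = 469 and P(7, 15) = 540; 532 is not s-gonal.
s = 8: P(8, 13) = 481 and P(8, 14) = 560; 532 is not s-gonal.
s = 9: P(9, 12) = 474 and P(9, 13) = 559; 532 is not s-gonal.
Hits: s ∈ {5} → 1.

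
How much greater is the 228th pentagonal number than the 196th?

20336

228·(3·228 − 1)/2 = 77862 and 196·(3·196 − 1)/2 = 57526.
Difference: 77862 − 57526 = 20336.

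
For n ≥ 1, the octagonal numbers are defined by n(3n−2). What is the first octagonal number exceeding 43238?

Solve n(3n−2) > 43238 for integer n.
The largest n with value ≤ 43238 is 120 (since 42960 ≤ 43238 < 43681), so the first above is n = 121, value 43681.

43681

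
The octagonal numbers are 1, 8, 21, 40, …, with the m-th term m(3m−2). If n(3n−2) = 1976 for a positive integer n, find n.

26

Set n(3n−2) = 1976, giving 3n² − 2n − 1976 = 0.
The discriminant is 4 + 12·1976 = 23716, and √23716 = 154.
So n = (2 + 154) / 6 = 156/6 = 26.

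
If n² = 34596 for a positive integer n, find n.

186

We need n² = 34596, so n = √34596 = 186.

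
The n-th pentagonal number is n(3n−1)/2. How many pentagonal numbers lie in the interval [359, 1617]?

18

The n-th pentagonal number is n(3n−1)/2.
Smallest index with value ≥ 359: n = 16 (giving 376).
Largest index with value ≤ 1617: n = 33 (giving 1617).
Indices 16 through 33: 18 terms.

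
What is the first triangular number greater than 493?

496

Solve n(n+1)/2 > 493 for integer n.
The largest n with value ≤ 493 is 30 (since 465 ≤ 493 < 496), so the first above is n = 31, value 496.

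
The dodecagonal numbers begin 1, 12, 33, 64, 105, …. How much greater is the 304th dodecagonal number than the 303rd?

3031

Consecutive dodecagonal numbers differ by 10n − 9: here 10·304 − 9 = 3031.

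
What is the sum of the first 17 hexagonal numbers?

3417

Σ i(2i−1) = 2Σi² − Σi over i = 1..17.
Σi = 153 and Σi² = 1785.
2·1785 − 1·153 = 3417.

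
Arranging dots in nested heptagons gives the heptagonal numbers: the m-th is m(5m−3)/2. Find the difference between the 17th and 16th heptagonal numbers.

81

Consecutive heptagonal numbers differ by 5n − 4: here 5·17 − 4 = 81.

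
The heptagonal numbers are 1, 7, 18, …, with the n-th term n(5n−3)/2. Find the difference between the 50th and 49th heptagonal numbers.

246

Consecutive heptagonal numbers differ by 5n − 4: here 5·50 − 4 = 246.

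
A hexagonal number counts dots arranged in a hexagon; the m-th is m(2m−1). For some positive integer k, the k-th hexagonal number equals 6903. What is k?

59

Set n(2n−1) = 6903, giving 2n² − n − 6903 = 0.
The discriminant is 1 + 8·6903 = 55225, and √55225 = 235.
So n = (1 + 235) / 4 = 236/4 = 59.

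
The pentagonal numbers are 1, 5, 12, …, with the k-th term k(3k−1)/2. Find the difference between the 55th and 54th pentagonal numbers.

Consecutive pentagonal numbers differ by 3n − 2: here 3·55 − 2 = 163.

163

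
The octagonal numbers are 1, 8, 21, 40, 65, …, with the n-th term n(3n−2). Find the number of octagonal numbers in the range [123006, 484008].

200

The n-th octagonal number is n(3n−2).
Smallest index with value ≥ 123006: n = 203 (giving 123221).
Largest index with value ≤ 484008: n = 402 (giving 484008).
Indices 203 through 402: 200 terms.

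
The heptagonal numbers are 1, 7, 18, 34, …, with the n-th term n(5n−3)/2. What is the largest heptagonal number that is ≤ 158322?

Solve n(5n−3)/2 ≤ 158322 for integer n.
n = 251 gives 157126 ≤ 158322, while n = 252 gives 158382 > 158322; so the answer is 157126.

157126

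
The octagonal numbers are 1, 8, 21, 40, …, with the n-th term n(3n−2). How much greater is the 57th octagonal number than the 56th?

Consecutive octagonal numbers differ by 6n − 5: here 6·57 − 5 = 337.

337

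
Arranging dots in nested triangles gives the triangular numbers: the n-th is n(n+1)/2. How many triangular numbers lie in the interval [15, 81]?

The n-th triangular number is n(n+1)/2.
Smallest index with value ≥ 15: n = 5 (giving 15).
Largest index with value ≤ 81: n = 12 (giving 78).
Indices 5 through 12: 8 terms.

8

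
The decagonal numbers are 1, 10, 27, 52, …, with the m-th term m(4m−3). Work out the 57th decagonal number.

The 57th decagonal number is n(4n−3) with n = 57.
57·(4·57 − 3) = 57·225 = 12825.

12825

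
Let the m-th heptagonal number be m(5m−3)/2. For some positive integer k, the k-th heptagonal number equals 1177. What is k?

22

Set n(5n−3)/2 = 1177, giving 5n² − 3n − 2354 = 0.
So n = (3 + 217) / 10 = 220/10 = 22.
Check: 22·(5·22 − 3)/2 = 1177. ✓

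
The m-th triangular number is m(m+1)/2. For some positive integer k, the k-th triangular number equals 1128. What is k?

47

Set n(n+1)/2 = 1128, giving n² + n − 2256 = 0.
So n = (-1 + 95) / 2 = 94/2 = 47.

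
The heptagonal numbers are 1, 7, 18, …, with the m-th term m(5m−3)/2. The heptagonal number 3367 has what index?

37

Set n(5n−3)/2 = 3367, giving 5n² − 3n − 6734 = 0.
The discriminant is 9 + 40·3367 = 134689, and √134689 = 367.
So n = (3 + 367) / 10 = 370/10 = 37.
Check: 37·(5·37 − 3)/2 = 3367. ✓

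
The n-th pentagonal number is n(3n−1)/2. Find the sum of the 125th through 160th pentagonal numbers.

Σ i(3i−1)/2 = (3Σi² − Σi) / 2 over i = 125..160.
Σi = 12880 − 7750 = 5130 and Σi² = 1378160 − 643250 = 734910.
(3·734910 − 1·5130) / 2 = 2199600/2 = 1099800.

1099800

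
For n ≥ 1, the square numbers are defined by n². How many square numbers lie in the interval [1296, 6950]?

The n-th square number is n².
Smallest index with value ≥ 1296: n = 36 (giving 1296).
Largest index with value ≤ 6950: n = 83 (giving 6889).
Indices 36 through 83: 48 terms.

48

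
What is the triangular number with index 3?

The 3rd triangular number is n(n+1)/2 with n = 3.
3·4/2 = 12/2 = 6.

6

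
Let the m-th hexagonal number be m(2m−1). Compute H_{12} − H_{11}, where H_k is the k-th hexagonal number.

45

Consecutive hexagonal numbers differ by 4n − 3: here 4·12 − 3 = 45.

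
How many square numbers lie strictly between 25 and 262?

The n-th square number is n².
Smallest index with value > 25: n = 6 (giving 36).
Largest index with value < 262: n = 16 (giving 256).
Indices 6 through 16: 11 terms.

11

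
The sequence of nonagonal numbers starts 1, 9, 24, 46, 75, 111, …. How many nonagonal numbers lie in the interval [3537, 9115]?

The n-th nonagonal number is n(7n−5)/2.
Smallest index with value ≥ 3537: n = 33 (giving 3729).
Largest index with value ≤ 9115: n = 51 (giving 8976).
Indices 33 through 51: 19 terms.

19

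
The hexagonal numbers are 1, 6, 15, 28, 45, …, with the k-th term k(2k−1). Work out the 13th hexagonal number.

The 13th hexagonal number is n(2n−1) with n = 13.
13·(2·13 − 1) = 13·25 = 325.

325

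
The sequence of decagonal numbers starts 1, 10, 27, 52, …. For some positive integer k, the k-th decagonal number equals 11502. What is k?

Set n(4n−3) = 11502, giving 4n² − 3n − 11502 = 0.
So n = (3 + 429) / 8 = 432/8 = 54.
Check: 54·(4·54 − 3) = 11502. ✓

54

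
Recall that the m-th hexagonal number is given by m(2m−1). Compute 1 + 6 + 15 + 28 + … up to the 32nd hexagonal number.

Σ i(2i−1) = 2Σi² − Σi over i = 1..32.
Σi = 528 and Σi² = 11440.
2·11440 − 1·528 = 22352.

22352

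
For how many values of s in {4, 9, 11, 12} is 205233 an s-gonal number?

1

s = 4: P(4, 453) = 205209 and P(4, 454) = 206116; 205233 is not s-gonal.
s = 9: P(9, 242) = 204369 and P(9, 243) = 206064; 205233 is not s-gonal.
s = 11: P(11, 213) = 203415 and P(11, 214) = 205333; 205233 is not s-gonal.
s = 12: P(12, 203) = 205233. ✓
Hits: s ∈ {12} → 1.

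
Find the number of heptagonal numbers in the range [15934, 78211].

The n-th heptagonal number is n(5n−3)/2.
Smallest index with value ≥ 15934: n = 81 (giving 16281).
Largest index with value ≤ 78211: n = 177 (giving 78057).
Indices 81 through 177: 97 terms.

97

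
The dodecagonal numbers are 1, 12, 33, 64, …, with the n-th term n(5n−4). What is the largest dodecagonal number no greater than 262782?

261289

Solve n(5n−4) ≤ 262782 for integer n.
n = 229 gives 261289 ≤ 262782, while n = 230 gives 263580 > 262782; so the answer is 261289.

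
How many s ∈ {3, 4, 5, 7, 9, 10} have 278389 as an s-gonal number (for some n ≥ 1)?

s = 3: P(3, 745) = 277885 and P(3, 746) = 278631; 278389 is not s-gonal.
s = 4: P(4, 527) = 277729 and P(4, 528) = 278784; 278389 is not s-gonal.
s = 5: P(5, 430) = 277135 and P(5, 431) = 278426; 278389 is not s-gonal.
s = 7: P(7, 334) = 278389. ✓
s = 9: P(9, 282) = 277629 and P(9, 283) = 279604; 278389 is not s-gonal.
s = 10: P(10, 264) = 277992 and P(10, 265) = 280105; 278389 is not s-gonal.
Hits: s ∈ {7} → 1.

1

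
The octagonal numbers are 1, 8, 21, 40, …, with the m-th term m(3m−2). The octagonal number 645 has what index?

Set n(3n−2) = 645, giving 3n² − 2n − 645 = 0.
So n = (2 + 88) / 6 = 90/6 = 15.

15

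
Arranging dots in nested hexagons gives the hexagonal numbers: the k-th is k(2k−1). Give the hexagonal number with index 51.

The 51st hexagonal number is n(2n−1) with n = 51.
51·(2·51 − 1) = 51·101 = 5151.

5151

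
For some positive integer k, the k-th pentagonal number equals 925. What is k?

Set n(3n−1)/2 = 925, giving 3n² − n − 1850 = 0.
The discriminant is 1 + 24·925 = 22201, and √22201 = 149.
So n = (1 + 149) / 6 = 150/6 = 25.

25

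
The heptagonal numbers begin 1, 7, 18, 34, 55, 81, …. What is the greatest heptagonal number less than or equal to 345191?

Solve n(5n−3)/2 ≤ 345191 for integer n.
n = 371 gives 343546 ≤ 345191, while n = 372 gives 345402 > 345191; so the answer is 343546.

343546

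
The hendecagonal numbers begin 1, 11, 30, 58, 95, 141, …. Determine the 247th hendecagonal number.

273676

247·(9·247 − 7)/2 = 247·2216/2 = 247·1108 = 273676.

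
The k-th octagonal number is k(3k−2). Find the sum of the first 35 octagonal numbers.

43470

Σ i(3i−2) = 3Σi² − 2Σi over i = 1..35.
Σi = 630 and Σi² = 14910.
3·14910 − 2·630 = 43470.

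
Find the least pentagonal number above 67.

70

Solve n(3n−1)/2 > 67 for integer n.
The largest n with value ≤ 67 is 6 (since 51 ≤ 67 < 70), so the first above is n = 7, value 70.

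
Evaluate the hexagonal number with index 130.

The 130th hexagonal number is n(2n−1) with n = 130.
130·(2·130 − 1) = 130·259 = 33670.

33670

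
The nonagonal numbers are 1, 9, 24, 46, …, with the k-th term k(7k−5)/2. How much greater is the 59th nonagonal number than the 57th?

59·(7·59 − 5)/2 = 12036 and 57·(7·57 − 5)/2 = 11229.
Difference: 12036 − 11229 = 807.

807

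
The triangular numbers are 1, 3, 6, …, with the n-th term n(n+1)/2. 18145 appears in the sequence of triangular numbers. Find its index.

Set n(n+1)/2 = 18145, giving n² + n − 36290 = 0.
The discriminant is 1 + 8·18145 = 145161, and √145161 = 381.
So n = (-1 + 381) / 2 = 380/2 = 190.

190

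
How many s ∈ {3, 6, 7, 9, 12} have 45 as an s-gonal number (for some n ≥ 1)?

2

s = 3: P(3, 9) = 45. ✓
s = 6: P(6, 5) = 45. ✓
s = 7: P(7, 4) = 34 and P(7, 5) = 55; 45 is not s-gonal.
s = 9: P(9, 3) = 24 and P(9, 4) = 46; 45 is not s-gonal.
s = 12: P(12, 3) = 33 and P(12, 4) = 64; 45 is not s-gonal.
Hits: s ∈ {3, 6} → 2.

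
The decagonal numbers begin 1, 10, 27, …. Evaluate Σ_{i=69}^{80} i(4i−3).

Σ i(4i−3) = 4Σi² − 3Σi over i = 69..80.
Σi = 3240 − 2346 = 894 and Σi² = 173880 − 107134 = 66746.
4·66746 − 3·894 = 264302.

264302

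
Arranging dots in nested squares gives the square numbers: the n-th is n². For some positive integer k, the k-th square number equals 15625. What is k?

125

We need n² = 15625, so n = √15625 = 125.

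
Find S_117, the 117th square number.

117² = 13689.

13689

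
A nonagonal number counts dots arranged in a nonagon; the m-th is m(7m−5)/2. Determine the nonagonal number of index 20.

The 20th nonagonal number is n(7n−5)/2 with n = 20.
20·(7·20 − 5)/2 = 20·135/2 = 1350.

1350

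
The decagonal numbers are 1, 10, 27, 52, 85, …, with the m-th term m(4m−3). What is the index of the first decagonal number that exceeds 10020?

51

Solve n(4n−3) > 10020 for integer n.
The largest n with value ≤ 10020 is 50 (since 9850 ≤ 10020 < 10251), so the first above is n = 51, value 10251.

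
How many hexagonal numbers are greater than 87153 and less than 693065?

The n-th hexagonal number is n(2n−1).
Smallest index with value > 87153: n = 210 (giving 87990).
Largest index with value < 693065: n = 588 (giving 690900).
Indices 210 through 588: 379 terms.

379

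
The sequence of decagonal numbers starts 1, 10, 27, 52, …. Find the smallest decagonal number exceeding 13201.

Solve n(4n−3) > 13201 for integer n.
The largest n with value ≤ 13201 is 57 (since 12825 ≤ 13201 < 13282), so the first above is n = 58, value 13282.

13282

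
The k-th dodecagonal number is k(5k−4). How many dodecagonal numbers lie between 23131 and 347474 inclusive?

196

The n-th dodecagonal number is n(5n−4).
Smallest index with value ≥ 23131: n = 69 (giving 23529).
Largest index with value ≤ 347474: n = 264 (giving 347424).
Indices 69 through 264: 196 terms.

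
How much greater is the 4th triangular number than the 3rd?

4

Consecutive triangular numbers differ by n: T_{4} − T_{3} = 4.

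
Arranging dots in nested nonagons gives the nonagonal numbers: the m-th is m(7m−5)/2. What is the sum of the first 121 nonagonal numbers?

Σ i(7i−5)/2 = (7Σi² − 5Σi) / 2 over i = 1..121.
Σi = 7381 and Σi² = 597861.
(7·597861 − 5·7381) / 2 = 4148122/2 = 2074061.

2074061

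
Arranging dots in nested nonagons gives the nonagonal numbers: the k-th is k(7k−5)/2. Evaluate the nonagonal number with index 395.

The 395th nonagonal number is n(7n−5)/2 with n = 395.
395·(7·395 − 5)/2 = 395·2760/2 = 395·1380 = 545100.

545100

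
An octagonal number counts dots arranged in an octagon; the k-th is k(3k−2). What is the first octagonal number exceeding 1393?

Solve n(3n−2) > 1393 for integer n.
The largest n with value ≤ 1393 is 21 (since 1281 ≤ 1393 < 1408), so the first above is n = 22, value 1408.

1408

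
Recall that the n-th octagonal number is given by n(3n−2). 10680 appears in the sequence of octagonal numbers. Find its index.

60

Set n(3n−2) = 10680, giving 3n² − 2n − 10680 = 0.
The discriminant is 4 + 12·10680 = 128164, and √128164 = 358.
So n = (2 + 358) / 6 = 360/6 = 60.
Check: 60·(3·60 − 2) = 10680. ✓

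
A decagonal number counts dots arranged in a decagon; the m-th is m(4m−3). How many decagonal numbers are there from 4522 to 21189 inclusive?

40

The n-th decagonal number is n(4n−3).
Smallest index with value ≥ 4522: n = 34 (giving 4522).
Largest index with value ≤ 21189: n = 73 (giving 21097).
Indices 34 through 73: 40 terms.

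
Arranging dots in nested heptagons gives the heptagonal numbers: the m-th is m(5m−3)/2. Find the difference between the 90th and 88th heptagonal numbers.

90·(5·90 − 3)/2 = 20115 and 88·(5·88 − 3)/2 = 19228.
Difference: 20115 − 19228 = 887.

887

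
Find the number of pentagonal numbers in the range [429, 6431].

48

The n-th pentagonal number is n(3n−1)/2.
Smallest index with value ≥ 429: n = 18 (giving 477).
Largest index with value ≤ 6431: n = 65 (giving 6305).
Indices 18 through 65: 48 terms.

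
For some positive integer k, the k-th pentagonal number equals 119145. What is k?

282

Set n(3n−1)/2 = 119145, giving 3n² − n − 238290 = 0.
The discriminant is 1 + 24·119145 = 2859481, and √2859481 = 1691.
So n = (1 + 1691) / 6 = 1692/6 = 282.
Check: 282·(3·282 − 1)/2 = 119145. ✓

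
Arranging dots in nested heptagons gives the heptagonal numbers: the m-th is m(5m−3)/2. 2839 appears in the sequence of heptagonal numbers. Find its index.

34

Set n(5n−3)/2 = 2839, giving 5n² − 3n − 5678 = 0.
The discriminant is 9 + 40·2839 = 113569, and √113569 = 337.
So n = (3 + 337) / 10 = 340/10 = 34.
Check: 34·(5·34 − 3)/2 = 2839. ✓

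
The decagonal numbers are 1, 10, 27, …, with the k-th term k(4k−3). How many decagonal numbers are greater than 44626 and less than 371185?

The n-th decagonal number is n(4n−3).
Smallest index with value > 44626: n = 107 (giving 45475).
Largest index with value < 371185: n = 304 (giving 368752).
Indices 107 through 304: 198 terms.

198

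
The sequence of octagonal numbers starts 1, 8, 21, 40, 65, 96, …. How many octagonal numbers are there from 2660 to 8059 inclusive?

22

The n-th octagonal number is n(3n−2).
Smallest index with value ≥ 2660: n = 31 (giving 2821).
Largest index with value ≤ 8059: n = 52 (giving 8008).
Indices 31 through 52: 22 terms.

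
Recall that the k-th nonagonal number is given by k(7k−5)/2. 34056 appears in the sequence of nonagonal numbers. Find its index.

99

Set n(7n−5)/2 = 34056, giving 7n² − 5n − 68112 = 0.
The discriminant is 25 + 56·34056 = 1907161, and √1907161 = 1381.
So n = (5 + 1381) / 14 = 1386/14 = 99.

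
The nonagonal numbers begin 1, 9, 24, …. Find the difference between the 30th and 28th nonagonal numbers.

401

30·(7·30 − 5)/2 = 3075 and 28·(7·28 − 5)/2 = 2674.
Difference: 3075 − 2674 = 401.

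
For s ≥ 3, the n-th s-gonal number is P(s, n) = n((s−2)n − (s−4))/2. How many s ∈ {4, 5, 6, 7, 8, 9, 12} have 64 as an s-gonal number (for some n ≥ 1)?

s = 4: P(4, 8) = 64. ✓
s = 5: P(5, 6) = 51 and P(5, 7) = 70; 64 is not s-gonal.
s = 6: P(6, 5) = 45 and P(6, 6) = 66; 64 is not s-gonal.
s = 7: P(7, 5) = 55 and P(7, 6) = 81; 64 is not s-gonal.
s = 8: P(8, 4) = 40 and P(8, 5) = 65; 64 is not s-gonal.
s = 9: P(9, 4) = 46 and P(9, 5) = 75; 64 is not s-gonal.
s = 12: P(12, 4) = 64. ✓
Hits: s ∈ {4, 12} → 2.

2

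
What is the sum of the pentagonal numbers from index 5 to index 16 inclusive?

2136

Σ i(3i−1)/2 = (3Σi² − Σi) / 2 over i = 5..16.
Σi = 136 − 10 = 126 and Σi² = 1496 − 30 = 1466.
(3·1466 − 1·126) / 2 = 4272/2 = 2136.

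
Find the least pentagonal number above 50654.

Solve n(3n−1)/2 > 50654 for integer n.
The largest n with value ≤ 50654 is 183 (since 50142 ≤ 50654 < 50692), so the first above is n = 184, value 50692.

50692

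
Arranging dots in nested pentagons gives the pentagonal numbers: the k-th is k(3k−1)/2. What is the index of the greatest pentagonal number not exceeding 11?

Solve n(3n−1)/2 ≤ 11 for integer n.
n = 2 gives 5 ≤ 11, while n = 3 gives 12 > 11; so the answer is index 2.

2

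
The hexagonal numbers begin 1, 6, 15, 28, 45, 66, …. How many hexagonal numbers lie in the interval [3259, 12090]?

38

The n-th hexagonal number is n(2n−1).
Smallest index with value ≥ 3259: n = 41 (giving 3321).
Largest index with value ≤ 12090: n = 78 (giving 12090).
Indices 41 through 78: 38 terms.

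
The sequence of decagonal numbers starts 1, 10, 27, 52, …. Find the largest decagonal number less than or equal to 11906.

Solve n(4n−3) ≤ 11906 for integer n.
n = 54 gives 11502 ≤ 11906, while n = 55 gives 11935 > 11906; so the answer is 11502.

11502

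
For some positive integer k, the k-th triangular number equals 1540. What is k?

55

Set n(n+1)/2 = 1540, giving n² + n − 3080 = 0.
The discriminant is 1 + 8·1540 = 12321, and √12321 = 111.
So n = (-1 + 111) / 2 = 110/2 = 55.
Check: 55·56/2 = 1540. ✓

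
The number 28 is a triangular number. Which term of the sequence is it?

Set n(n+1)/2 = 28, giving n² + n − 56 = 0.
The discriminant is 1 + 8·28 = 225, and √225 = 15.
So n = (-1 + 15) / 2 = 14/2 = 7.
Check: 7·8/2 = 28. ✓

7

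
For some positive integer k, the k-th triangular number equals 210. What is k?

Set n(n+1)/2 = 210, giving n² + n − 420 = 0.
The discriminant is 1 + 8·210 = 1681, and √1681 = 41.
So n = (-1 + 41) / 2 = 40/2 = 20.

20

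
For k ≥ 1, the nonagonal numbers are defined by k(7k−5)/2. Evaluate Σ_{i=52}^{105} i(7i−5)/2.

1199979

Σ i(7i−5)/2 = (7Σi² − 5Σi) / 2 over i = 52..105.
Σi = 5565 − 1326 = 4239 and Σi² = 391405 − 45526 = 345879.
(7·345879 − 5·4239) / 2 = 2399958/2 = 1199979.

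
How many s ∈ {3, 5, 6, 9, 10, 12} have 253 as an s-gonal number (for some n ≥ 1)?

s = 3: P(3, 22) = 253. ✓
s = 5: P(5, 13) = 247 and P(5, 14) = 287; 253 is not s-gonal.
s = 6: P(6, 11) = 231 and P(6, 12) = 276; 253 is not s-gonal.
s = 9: P(9, 8) = 204 and P(9, 9) = 261; 253 is not s-gonal.
s = 10: P(10, 8) = 232 and P(10, 9) = 297; 253 is not s-gonal.
s = 12: P(12, 7) = 217 and P(12, 8) = 288; 253 is not s-gonal.
Hits: s ∈ {3} → 1.

1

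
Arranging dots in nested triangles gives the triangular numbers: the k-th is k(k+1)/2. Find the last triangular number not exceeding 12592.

12561

Solve n(n+1)/2 ≤ 12592 for integer n.
n = 158 gives 12561 ≤ 12592, while n = 159 gives 12720 > 12592; so the answer is 12561.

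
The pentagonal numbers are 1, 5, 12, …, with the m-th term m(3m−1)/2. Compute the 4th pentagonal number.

22

4·(3·4 − 1)/2 = 4·11/2 = 22.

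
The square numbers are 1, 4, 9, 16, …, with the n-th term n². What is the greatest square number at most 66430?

Solve n² ≤ 66430 for integer n.
n = 257 gives 66049 ≤ 66430, while n = 258 gives 66564 > 66430; so the answer is 66049.

66049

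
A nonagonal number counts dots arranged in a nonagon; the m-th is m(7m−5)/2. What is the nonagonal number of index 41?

5781

The 41st nonagonal number is n(7n−5)/2 with n = 41.
41·(7·41 − 5)/2 = 41·282/2 = 41·141 = 5781.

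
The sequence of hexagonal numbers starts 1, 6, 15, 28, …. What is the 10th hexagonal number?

190

The 10th hexagonal number is n(2n−1) with n = 10.
10·(2·10 − 1) = 10·19 = 190.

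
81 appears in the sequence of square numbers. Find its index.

We need n² = 81, so n = √81 = 9.
Check: 9² = 81. ✓

9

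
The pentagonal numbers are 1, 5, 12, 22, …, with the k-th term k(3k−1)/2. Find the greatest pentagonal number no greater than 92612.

92132

Solve n(3n−1)/2 ≤ 92612 for integer n.
n = 248 gives 92132 ≤ 92612, while n = 249 gives 92877 > 92612; so the answer is 92132.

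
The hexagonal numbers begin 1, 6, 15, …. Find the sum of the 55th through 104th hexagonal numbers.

Σ i(2i−1) = 2Σi² − Σi over i = 55..104.
Σi = 5460 − 1485 = 3975 and Σi² = 380380 − 53955 = 326425.
2·326425 − 1·3975 = 648875.

648875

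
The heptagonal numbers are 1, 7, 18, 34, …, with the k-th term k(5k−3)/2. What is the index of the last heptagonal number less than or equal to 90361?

190

Solve n(5n−3)/2 ≤ 90361 for integer n.
n = 190 gives 89965 ≤ 90361, while n = 191 gives 90916 > 90361; so the answer is index 190.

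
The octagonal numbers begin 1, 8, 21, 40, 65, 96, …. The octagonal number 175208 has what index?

242

Set n(3n−2) = 175208, giving 3n² − 2n − 175208 = 0.
The discriminant is 4 + 12·175208 = 2102500, and √2102500 = 1450.
So n = (2 + 1450) / 6 = 1452/6 = 242.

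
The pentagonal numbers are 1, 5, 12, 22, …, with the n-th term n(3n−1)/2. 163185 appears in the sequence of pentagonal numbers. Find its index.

330

Set n(3n−1)/2 = 163185, giving 3n² − n − 326370 = 0.
So n = (1 + 1979) / 6 = 1980/6 = 330.
Check: 330·(3·330 − 1)/2 = 163185. ✓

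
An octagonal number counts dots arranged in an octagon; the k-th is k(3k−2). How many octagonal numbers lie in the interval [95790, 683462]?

298

The n-th octagonal number is n(3n−2).
Smallest index with value ≥ 95790: n = 180 (giving 96840).
Largest index with value ≤ 683462: n = 477 (giving 681633).
Indices 180 through 477: 298 terms.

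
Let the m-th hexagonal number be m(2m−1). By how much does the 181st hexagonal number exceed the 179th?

1438

181·(2·181 − 1) = 65341 and 179·(2·179 − 1) = 63903.
Difference: 65341 − 63903 = 1438.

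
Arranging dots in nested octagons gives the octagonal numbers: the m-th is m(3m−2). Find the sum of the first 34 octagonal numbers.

39865

Σ i(3i−2) = 3Σi² − 2Σi over i = 1..34.
Σi = 595 and Σi² = 13685.
3·13685 − 2·595 = 39865.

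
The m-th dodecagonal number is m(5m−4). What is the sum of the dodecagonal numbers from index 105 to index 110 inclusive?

344195

Σ i(5i−4) = 5Σi² − 4Σi over i = 105..110.
Σi = 6105 − 5460 = 645 and Σi² = 449735 − 380380 = 69355.
5·69355 − 4·645 = 344195.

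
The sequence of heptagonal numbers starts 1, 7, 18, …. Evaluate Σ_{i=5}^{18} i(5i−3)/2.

Σ i(5i−3)/2 = (5Σi² − 3Σi) / 2 over i = 5..18.
Σi = 171 − 10 = 161 and Σi² = 2109 − 30 = 2079.
(5·2079 − 3·161) / 2 = 9912/2 = 4956.

4956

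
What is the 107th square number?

11449

The 107th square number is n² with n = 107.
107² = 11449.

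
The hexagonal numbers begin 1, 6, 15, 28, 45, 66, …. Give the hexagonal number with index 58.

6670

58·(2·58 − 1) = 58·115 = 6670.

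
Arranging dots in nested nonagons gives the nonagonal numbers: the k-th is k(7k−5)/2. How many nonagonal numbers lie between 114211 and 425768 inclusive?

The n-th nonagonal number is n(7n−5)/2.
Smallest index with value ≥ 114211: n = 181 (giving 114211).
Largest index with value ≤ 425768: n = 349 (giving 425431).
Indices 181 through 349: 169 terms.

169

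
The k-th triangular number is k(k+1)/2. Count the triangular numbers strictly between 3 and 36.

The n-th triangular number is n(n+1)/2.
Smallest index with value > 3: n = 3 (giving 6).
Largest index with value < 36: n = 7 (giving 28).
Indices 3 through 7: 5 terms.

5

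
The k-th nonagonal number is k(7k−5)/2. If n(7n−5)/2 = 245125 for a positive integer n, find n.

Set n(7n−5)/2 = 245125, giving 7n² − 5n − 490250 = 0.
The discriminant is 25 + 56·245125 = 13727025, and √13727025 = 3705.
So n = (5 + 3705) / 14 = 3710/14 = 265.

265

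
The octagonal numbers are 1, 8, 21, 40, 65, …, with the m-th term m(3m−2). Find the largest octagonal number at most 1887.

1825

Solve n(3n−2) ≤ 1887 for integer n.
n = 25 gives 1825 ≤ 1887, while n = 26 gives 1976 > 1887; so the answer is 1825.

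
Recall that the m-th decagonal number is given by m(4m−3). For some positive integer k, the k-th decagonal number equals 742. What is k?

Set n(4n−3) = 742, giving 4n² − 3n − 742 = 0.
So n = (3 + 109) / 8 = 112/8 = 14.
Check: 14·(4·14 − 3) = 742. ✓

14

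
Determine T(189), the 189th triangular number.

The 189th triangular number is n(n+1)/2 with n = 189.
189·190/2 = 35910/2 = 17955.

17955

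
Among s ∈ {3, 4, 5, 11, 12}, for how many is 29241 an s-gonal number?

2

s = 3: P(3, 241) = 29161 and P(3, 242) = 29403; 29241 is not s-gonal.
s = 4: P(4, 171) = 29241. ✓
s = 5: P(5, 139) = 28912 and P(5, 140) = 29330; 29241 is not s-gonal.
s = 11: P(11, 81) = 29241. ✓
s = 12: P(12, 76) = 28576 and P(12, 77) = 29337; 29241 is not s-gonal.
Hits: s ∈ {4, 11} → 2.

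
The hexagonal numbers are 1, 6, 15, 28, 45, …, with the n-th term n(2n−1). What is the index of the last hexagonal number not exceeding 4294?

Solve n(2n−1) ≤ 4294 for integer n.
n = 46 gives 4186 ≤ 4294, while n = 47 gives 4371 > 4294; so the answer is index 46.

46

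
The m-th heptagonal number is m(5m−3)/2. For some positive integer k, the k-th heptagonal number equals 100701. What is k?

Set n(5n−3)/2 = 100701, giving 5n² − 3n − 201402 = 0.
So n = (3 + 2007) / 10 = 2010/10 = 201.

201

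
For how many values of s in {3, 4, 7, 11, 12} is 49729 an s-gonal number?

1

s = 3: P(3, 314) = 49455 and P(3, 315) = 49770; 49729 is not s-gonal.
s = 4: P(4, 223) = 49729. ✓
s = 7: P(7, 141) = 49491 and P(7, 142) = 50197; 49729 is not s-gonal.
s = 11: P(11, 105) = 49245 and P(11, 106) = 50191; 49729 is not s-gonal.
s = 12: P(12, 100) = 49600 and P(12, 101) = 50601; 49729 is not s-gonal.
Hits: s ∈ {4} → 1.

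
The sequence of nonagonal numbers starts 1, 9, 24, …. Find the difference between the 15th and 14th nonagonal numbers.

Consecutive nonagonal numbers differ by 7n − 6: here 7·15 − 6 = 99.

99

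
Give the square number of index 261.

68121

The 261st square number is n² with n = 261.
261² = 68121.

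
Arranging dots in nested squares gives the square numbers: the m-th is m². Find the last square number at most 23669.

Solve n² ≤ 23669 for integer n.
n = 153 gives 23409 ≤ 23669, while n = 154 gives 23716 > 23669; so the answer is 23409.

23409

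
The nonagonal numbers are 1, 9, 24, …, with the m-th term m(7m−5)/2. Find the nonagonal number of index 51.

8976

The 51st nonagonal number is n(7n−5)/2 with n = 51.
51·(7·51 − 5)/2 = 51·352/2 = 51·176 = 8976.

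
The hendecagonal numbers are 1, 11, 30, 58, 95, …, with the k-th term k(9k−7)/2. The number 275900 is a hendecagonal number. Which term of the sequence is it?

Set n(9n−7)/2 = 275900, giving 9n² − 7n − 551800 = 0.
The discriminant is 49 + 72·275900 = 19864849, and √19864849 = 4457.
So n = (7 + 4457) / 18 = 4464/18 = 248.

248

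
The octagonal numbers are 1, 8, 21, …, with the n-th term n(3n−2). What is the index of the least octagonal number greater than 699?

16

Solve n(3n−2) > 699 for integer n.
The largest n with value ≤ 699 is 15 (since 645 ≤ 699 < 736), so the first above is n = 16, value 736.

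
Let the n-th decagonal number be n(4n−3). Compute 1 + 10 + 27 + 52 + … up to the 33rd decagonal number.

48433

Σ i(4i−3) = 4Σi² − 3Σi over i = 1..33.
Σi = 561 and Σi² = 12529.
4·12529 − 3·561 = 48433.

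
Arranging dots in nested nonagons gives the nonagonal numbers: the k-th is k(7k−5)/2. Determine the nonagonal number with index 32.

3504

32·(7·32 − 5)/2 = 32·219/2 = 3504.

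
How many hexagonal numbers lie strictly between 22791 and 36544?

The n-th hexagonal number is n(2n−1).
Smallest index with value > 22791: n = 108 (giving 23220).
Largest index with value < 36544: n = 135 (giving 36315).
Indices 108 through 135: 28 terms.

28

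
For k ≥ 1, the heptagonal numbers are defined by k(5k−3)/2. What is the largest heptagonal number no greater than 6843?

Solve n(5n−3)/2 ≤ 6843 for integer n.
n = 52 gives 6682 ≤ 6843, while n = 53 gives 6943 > 6843; so the answer is 6682.

6682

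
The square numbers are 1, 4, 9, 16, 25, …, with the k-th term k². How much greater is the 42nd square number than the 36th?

468

42² = 1764 and 36² = 1296.
Difference: 1764 − 1296 = 468.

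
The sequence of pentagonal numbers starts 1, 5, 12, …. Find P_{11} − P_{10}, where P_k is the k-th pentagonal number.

Consecutive pentagonal numbers differ by 3n − 2: here 3·11 − 2 = 31.

31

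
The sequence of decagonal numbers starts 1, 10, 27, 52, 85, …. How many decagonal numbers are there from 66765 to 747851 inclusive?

303

The n-th decagonal number is n(4n−3).
Smallest index with value ≥ 66765: n = 130 (giving 67210).
Largest index with value ≤ 747851: n = 432 (giving 745200).
Indices 130 through 432: 303 terms.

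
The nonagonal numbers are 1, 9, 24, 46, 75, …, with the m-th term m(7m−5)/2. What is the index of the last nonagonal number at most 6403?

Solve n(7n−5)/2 ≤ 6403 for integer n.
n = 43 gives 6364 ≤ 6403, while n = 44 gives 6666 > 6403; so the answer is index 43.

43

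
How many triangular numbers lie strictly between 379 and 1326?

23

The n-th triangular number is n(n+1)/2.
Smallest index with value > 379: n = 28 (giving 406).
Largest index with value < 1326: n = 50 (giving 1275).
Indices 28 through 50: 23 terms.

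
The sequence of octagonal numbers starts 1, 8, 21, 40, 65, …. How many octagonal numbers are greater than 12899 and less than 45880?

58

The n-th octagonal number is n(3n−2).
Smallest index with value > 12899: n = 66 (giving 12936).
Largest index with value < 45880: n = 123 (giving 45141).
Indices 66 through 123: 58 terms.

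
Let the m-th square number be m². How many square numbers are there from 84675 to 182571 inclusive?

137

The n-th square number is n².
Smallest index with value ≥ 84675: n = 291 (giving 84681).
Largest index with value ≤ 182571: n = 427 (giving 182329).
Indices 291 through 427: 137 terms.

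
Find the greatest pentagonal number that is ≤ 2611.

2501

Solve n(3n−1)/2 ≤ 2611 for integer n.
n = 41 gives 2501 ≤ 2611, while n = 42 gives 2625 > 2611; so the answer is 2501.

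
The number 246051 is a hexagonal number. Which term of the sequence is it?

Set n(2n−1) = 246051, giving 2n² − n − 246051 = 0.
The discriminant is 1 + 8·246051 = 1968409, and √1968409 = 1403.
So n = (1 + 1403) / 4 = 1404/4 = 351.

351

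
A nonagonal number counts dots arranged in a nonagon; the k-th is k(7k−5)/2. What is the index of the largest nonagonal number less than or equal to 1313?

19

Solve n(7n−5)/2 ≤ 1313 for integer n.
n = 19 gives 1216 ≤ 1313, while n = 20 gives 1350 > 1313; so the answer is index 19.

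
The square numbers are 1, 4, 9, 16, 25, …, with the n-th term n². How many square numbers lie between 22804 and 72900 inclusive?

119

The n-th square number is n².
Smallest index with value ≥ 22804: n = 152 (giving 23104).
Largest index with value ≤ 72900: n = 270 (giving 72900).
Indices 152 through 270: 119 terms.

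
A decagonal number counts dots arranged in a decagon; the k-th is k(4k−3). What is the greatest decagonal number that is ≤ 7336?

7267

Solve n(4n−3) ≤ 7336 for integer n.
n = 43 gives 7267 ≤ 7336, while n = 44 gives 7612 > 7336; so the answer is 7267.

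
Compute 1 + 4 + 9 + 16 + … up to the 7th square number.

Σ_{i=1}^{7} i² = 7·8·15/6 = 140.

140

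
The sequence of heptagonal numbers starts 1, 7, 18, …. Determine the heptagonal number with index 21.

The 21st heptagonal number is n(5n−3)/2 with n = 21.
21·(5·21 − 3)/2 = 21·102/2 = 21·51 = 1071.

1071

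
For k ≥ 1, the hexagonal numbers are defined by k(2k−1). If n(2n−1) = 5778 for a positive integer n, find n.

54

Set n(2n−1) = 5778, giving 2n² − n − 5778 = 0.
The discriminant is 1 + 8·5778 = 46225, and √46225 = 215.
So n = (1 + 215) / 4 = 216/4 = 54.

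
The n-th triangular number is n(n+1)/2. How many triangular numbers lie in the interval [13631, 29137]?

The n-th triangular number is n(n+1)/2.
Smallest index with value ≥ 13631: n = 165 (giving 13695).
Largest index with value ≤ 29137: n = 240 (giving 28920).
Indices 165 through 240: 76 terms.

76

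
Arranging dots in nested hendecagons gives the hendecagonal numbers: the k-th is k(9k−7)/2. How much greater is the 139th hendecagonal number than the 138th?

1243

Consecutive hendecagonal numbers differ by 9n − 8: here 9·139 − 8 = 1243.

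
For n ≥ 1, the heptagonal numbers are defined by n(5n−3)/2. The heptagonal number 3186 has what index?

36

Set n(5n−3)/2 = 3186, giving 5n² − 3n − 6372 = 0.
The discriminant is 9 + 40·3186 = 127449, and √127449 = 357.
So n = (3 + 357) / 10 = 360/10 = 36.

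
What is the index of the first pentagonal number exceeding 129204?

294

Solve n(3n−1)/2 > 129204 for integer n.
The largest n with value ≤ 129204 is 293 (since 128627 ≤ 129204 < 129507), so the first above is n = 294, value 129507.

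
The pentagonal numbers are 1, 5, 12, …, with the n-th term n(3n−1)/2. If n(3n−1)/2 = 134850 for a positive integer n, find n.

300

Set n(3n−1)/2 = 134850, giving 3n² − n − 269700 = 0.
The discriminant is 1 + 24·134850 = 3236401, and √3236401 = 1799.
So n = (1 + 1799) / 6 = 1800/6 = 300.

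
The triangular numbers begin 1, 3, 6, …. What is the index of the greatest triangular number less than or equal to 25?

6

Solve n(n+1)/2 ≤ 25 for integer n.
n = 6 gives 21 ≤ 25, while n = 7 gives 28 > 25; so the answer is index 6.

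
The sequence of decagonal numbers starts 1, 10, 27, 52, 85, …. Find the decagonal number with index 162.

104490

The 162nd decagonal number is n(4n−3) with n = 162.
162·(4·162 − 3) = 162·645 = 104490.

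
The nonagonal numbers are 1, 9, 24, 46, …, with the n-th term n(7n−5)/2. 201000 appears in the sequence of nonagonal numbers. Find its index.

Set n(7n−5)/2 = 201000, giving 7n² − 5n − 402000 = 0.
So n = (5 + 3355) / 14 = 3360/14 = 240.

240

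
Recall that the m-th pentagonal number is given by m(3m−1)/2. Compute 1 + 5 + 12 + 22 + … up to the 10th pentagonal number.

550

Σ i(3i−1)/2 = (3Σi² − Σi) / 2 over i = 1..10.
Σi = 55 and Σi² = 385.
(3·385 − 1·55) / 2 = 1100/2 = 550.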